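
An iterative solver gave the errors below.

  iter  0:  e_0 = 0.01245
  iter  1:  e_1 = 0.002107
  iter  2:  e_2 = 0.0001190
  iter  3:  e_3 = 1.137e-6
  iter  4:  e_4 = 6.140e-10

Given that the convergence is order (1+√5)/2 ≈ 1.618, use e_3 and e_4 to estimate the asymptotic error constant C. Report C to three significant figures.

2.55

C ≈ e_4 / e_3^1.618
  = 6.140e-10 / (1.137e-6)^1.618
  = 6.140e-10 / 2.41113e-10 ≈ 2.5465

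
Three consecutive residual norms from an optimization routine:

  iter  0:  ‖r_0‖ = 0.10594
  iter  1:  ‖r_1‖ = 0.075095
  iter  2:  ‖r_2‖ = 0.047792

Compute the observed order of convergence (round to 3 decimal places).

p ≈ ln(‖r_2‖/‖r_1‖) / ln(‖r_1‖/‖r_0‖)
  = ln(0.047792/0.075095) / ln(0.075095/0.10594)
  = ln(0.636421) / ln(0.708845)
  = -0.451895 / -0.344118 ≈ 1.313198

1.313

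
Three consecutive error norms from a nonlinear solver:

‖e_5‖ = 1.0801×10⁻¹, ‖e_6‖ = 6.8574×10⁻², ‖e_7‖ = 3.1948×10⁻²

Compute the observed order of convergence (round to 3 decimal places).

1.681

p ≈ ln(‖e_7‖/‖e_6‖) / ln(‖e_6‖/‖e_5‖)
  = ln(3.1948×10⁻²/6.8574×10⁻²) / ln(6.8574×10⁻²/1.0801×10⁻¹)
  = ln(0.465891) / ln(0.634886)
  = -0.763804 / -0.454310 ≈ 1.681240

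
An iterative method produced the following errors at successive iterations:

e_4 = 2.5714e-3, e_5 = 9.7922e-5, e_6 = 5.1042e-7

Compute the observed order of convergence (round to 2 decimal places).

1.61

p ≈ ln(e_6/e_5) / ln(e_5/e_4)
  = ln(5.1042e-7/9.7922e-5) / ln(9.7922e-5/2.5714e-3)
  = ln(0.00521252) / ln(0.0380812)
  = -5.25669 / -3.26803 ≈ 1.60852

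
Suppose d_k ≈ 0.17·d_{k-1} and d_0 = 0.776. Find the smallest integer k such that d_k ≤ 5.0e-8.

After k steps, d_k ≈ 0.776·0.17^k.
Need 0.17^k ≤ 5.0e-8/0.776 = 6.4433e-08.
k ≥ ln(6.4433e-08)/ln(0.17) = -16.5576/-1.77196 = 9.344.
Smallest integer k = 10.

10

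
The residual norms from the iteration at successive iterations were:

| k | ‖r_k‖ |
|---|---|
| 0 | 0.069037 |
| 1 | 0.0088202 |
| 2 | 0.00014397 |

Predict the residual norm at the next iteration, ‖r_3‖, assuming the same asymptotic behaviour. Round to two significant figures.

3.8e-8

First estimate the order: p ≈ ln(‖r_2‖/‖r_1‖) / ln(‖r_1‖/‖r_0‖) = ln(0.00014397/0.0088202)/ln(0.0088202/0.069037) = ln(0.0163228)/ln(0.12776) ≈ 2.0000.
Then ‖r_3‖ ≈ ‖r_2‖·(‖r_2‖/‖r_1‖)^p = 0.00014397·(0.0163228)^2.0000 = 0.00014397·0.000266434 ≈ 3.836e-08.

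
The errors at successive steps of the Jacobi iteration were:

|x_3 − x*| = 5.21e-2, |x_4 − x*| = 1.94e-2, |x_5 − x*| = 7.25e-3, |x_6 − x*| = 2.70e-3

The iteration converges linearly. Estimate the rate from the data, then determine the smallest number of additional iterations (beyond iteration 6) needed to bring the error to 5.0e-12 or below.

Rate ρ ≈ |x_6 − x*|/|x_5 − x*| = 2.70e-3/7.25e-3 = 0.3724.
After j more steps, |x_{6+j} − x*| ≈ 2.70e-3·ρ^j; need ρ^j ≤ 5.0e-12/2.70e-3 = 1.85185e-09.
j ≥ ln(1.85185e-09)/ln(0.3724) = -20.1071/-0.98779 = 20.356.
So 21 more iterations are needed.

21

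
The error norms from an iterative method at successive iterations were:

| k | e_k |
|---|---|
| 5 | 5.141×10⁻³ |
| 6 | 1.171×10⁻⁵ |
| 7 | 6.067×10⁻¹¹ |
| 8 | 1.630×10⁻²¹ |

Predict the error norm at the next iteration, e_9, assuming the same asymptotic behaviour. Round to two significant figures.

1.2e-42

First estimate the order: p ≈ ln(e_8/e_7) / ln(e_7/e_6) = ln(1.630×10⁻²¹/6.067×10⁻¹¹)/ln(6.067×10⁻¹¹/1.171×10⁻⁵) = ln(2.68667e-11)/ln(5.18104e-06) ≈ 1.9999.
Then e_9 ≈ e_8·(e_8/e_7)^p = 1.630×10⁻²¹·(2.68667e-11)^1.9999 = 1.630×10⁻²¹·7.23579e-22 ≈ 1.179e-42.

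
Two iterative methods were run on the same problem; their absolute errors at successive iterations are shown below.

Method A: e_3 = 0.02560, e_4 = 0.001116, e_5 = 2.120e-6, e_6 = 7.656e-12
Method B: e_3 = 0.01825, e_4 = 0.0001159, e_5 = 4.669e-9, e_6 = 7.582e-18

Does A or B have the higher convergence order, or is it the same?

Method A: p ≈ ln(7.656e-12/2.120e-6)/ln(2.120e-6/0.001116) ≈ 2.00.
Method B: p ≈ ln(7.582e-18/4.669e-9)/ln(4.669e-9/0.0001159) ≈ 2.00.
Both orders ≈ 2.0 — effectively the same.

same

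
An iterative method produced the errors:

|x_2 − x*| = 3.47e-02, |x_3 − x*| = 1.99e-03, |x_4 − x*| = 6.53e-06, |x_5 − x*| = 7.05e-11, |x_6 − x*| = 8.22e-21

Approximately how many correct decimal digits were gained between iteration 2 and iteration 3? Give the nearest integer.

1

Digits gained ≈ log₁₀(|x_2 − x*|/|x_3 − x*|) = log₁₀(3.47e-02/1.99e-03) = log₁₀(17.4372) ≈ 1.241.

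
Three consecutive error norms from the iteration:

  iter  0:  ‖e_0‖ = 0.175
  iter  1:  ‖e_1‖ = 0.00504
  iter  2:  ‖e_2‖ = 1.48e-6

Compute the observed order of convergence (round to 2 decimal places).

p ≈ ln(‖e_2‖/‖e_1‖) / ln(‖e_1‖/‖e_0‖)
  = ln(1.48e-6/0.00504) / ln(0.00504/0.175)
  = ln(0.000293651) / ln(0.0288)
  = -8.13312 / -3.54738 ≈ 2.29271

2.29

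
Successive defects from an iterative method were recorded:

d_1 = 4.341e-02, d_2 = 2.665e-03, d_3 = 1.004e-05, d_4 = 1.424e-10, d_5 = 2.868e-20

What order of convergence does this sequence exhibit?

2

Consecutive ratios: d_5/d_4 = 2.868e-20/1.424e-10 = 2.01404e-10, d_4/d_3 = 1.424e-10/1.004e-05 = 1.41833e-05.
p ≈ ln(2.01404e-10)/ln(1.41833e-05) = -22.3257/-11.1634 ≈ 2.00.
So the convergence is quadratic (order 2).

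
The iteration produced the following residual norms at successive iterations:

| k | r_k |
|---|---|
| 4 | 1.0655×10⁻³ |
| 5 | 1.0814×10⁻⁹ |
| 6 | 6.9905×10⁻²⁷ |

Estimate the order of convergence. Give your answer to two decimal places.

2.87

p ≈ ln(r_6/r_5) / ln(r_5/r_4)
  = ln(6.9905×10⁻²⁷/1.0814×10⁻⁹) / ln(1.0814×10⁻⁹/1.0655×10⁻³)
  = ln(6.46431e-18) / ln(1.01492e-06)
  = -39.58024 / -13.80070 ≈ 2.86799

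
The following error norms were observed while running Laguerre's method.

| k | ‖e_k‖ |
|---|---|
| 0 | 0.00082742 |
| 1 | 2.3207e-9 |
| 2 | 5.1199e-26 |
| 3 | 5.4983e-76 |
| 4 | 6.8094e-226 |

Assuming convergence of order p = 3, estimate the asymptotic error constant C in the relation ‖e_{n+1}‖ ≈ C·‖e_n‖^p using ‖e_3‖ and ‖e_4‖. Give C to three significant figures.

4.10

C ≈ ‖e_4‖ / ‖e_3‖^3
  = 6.8094e-226 / (5.4983e-76)^3
  = 6.8094e-226 / 1.66221e-226 ≈ 4.0966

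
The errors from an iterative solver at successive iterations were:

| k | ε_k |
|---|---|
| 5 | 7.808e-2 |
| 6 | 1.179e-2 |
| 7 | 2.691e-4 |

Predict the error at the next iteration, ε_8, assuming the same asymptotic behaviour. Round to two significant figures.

1.4e-7

First estimate the order: p ≈ ln(ε_7/ε_6) / ln(ε_6/ε_5) = ln(2.691e-4/1.179e-2)/ln(1.179e-2/7.808e-2) = ln(0.0228244)/ln(0.150999) ≈ 1.9995.
Then ε_8 ≈ ε_7·(ε_7/ε_6)^p = 2.691e-4·(0.0228244)^1.9995 = 2.691e-4·0.000521939 ≈ 1.405e-07.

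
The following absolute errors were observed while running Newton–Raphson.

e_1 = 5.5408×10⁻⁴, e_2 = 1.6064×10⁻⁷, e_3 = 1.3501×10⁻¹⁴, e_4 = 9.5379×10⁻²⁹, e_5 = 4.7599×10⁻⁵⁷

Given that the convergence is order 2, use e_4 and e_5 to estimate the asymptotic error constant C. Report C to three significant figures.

C ≈ e_5 / e_4^2
  = 4.7599×10⁻⁵⁷ / (9.5379×10⁻²⁹)^2
  = 4.7599×10⁻⁵⁷ / 9.09715e-57 ≈ 0.52323

0.523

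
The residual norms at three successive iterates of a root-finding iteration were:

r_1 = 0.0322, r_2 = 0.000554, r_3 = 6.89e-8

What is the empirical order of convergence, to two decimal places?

2.21

p ≈ ln(r_3/r_2) / ln(r_2/r_1)
  = ln(6.89e-8/0.000554) / ln(0.000554/0.0322)
  = ln(0.000124368) / ln(0.017205)
  = -8.99227 / -4.06256 ≈ 2.21345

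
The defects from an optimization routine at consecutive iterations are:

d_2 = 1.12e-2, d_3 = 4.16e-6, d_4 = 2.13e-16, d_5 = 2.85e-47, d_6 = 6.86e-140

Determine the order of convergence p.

Consecutive ratios: d_6/d_5 = 6.86e-140/2.85e-47 = 2.40702e-93, d_5/d_4 = 2.85e-47/2.13e-16 = 1.33803e-31.
p ≈ ln(2.40702e-93)/ln(1.33803e-31) = -213.2620/-71.0889 ≈ 3.00.
So the convergence is cubic (order 3).

3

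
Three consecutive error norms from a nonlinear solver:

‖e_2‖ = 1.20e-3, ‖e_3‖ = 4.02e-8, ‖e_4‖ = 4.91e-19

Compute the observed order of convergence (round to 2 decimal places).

2.44

p ≈ ln(‖e_4‖/‖e_3‖) / ln(‖e_3‖/‖e_2‖)
  = ln(4.91e-19/4.02e-8) / ln(4.02e-8/1.20e-3)
  = ln(1.22139e-11) / ln(3.35e-05)
  = -25.12845 / -10.30397 ≈ 2.43872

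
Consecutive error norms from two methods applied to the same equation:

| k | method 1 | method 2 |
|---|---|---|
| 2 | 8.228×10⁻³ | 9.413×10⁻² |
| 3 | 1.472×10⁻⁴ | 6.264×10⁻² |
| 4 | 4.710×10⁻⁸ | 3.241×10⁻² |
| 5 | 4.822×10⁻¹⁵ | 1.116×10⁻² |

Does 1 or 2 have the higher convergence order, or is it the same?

1

Method 1: p ≈ ln(4.822×10⁻¹⁵/4.710×10⁻⁸)/ln(4.710×10⁻⁸/1.472×10⁻⁴) ≈ 2.00.
Method 2: p ≈ ln(1.116×10⁻²/3.241×10⁻²)/ln(3.241×10⁻²/6.264×10⁻²) ≈ 1.62.
Method 1 has the higher order (≈2.0 vs ≈1.6).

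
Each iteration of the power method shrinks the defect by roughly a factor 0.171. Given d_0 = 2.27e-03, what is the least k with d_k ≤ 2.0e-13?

14

After k steps, d_k ≈ 2.27e-03·0.171^k.
Need 0.171^k ≤ 2.0e-13/2.27e-03 = 8.81057e-11.
k ≥ ln(8.81057e-11)/ln(0.171) = -23.1525/-1.76609 = 13.109.
Smallest integer k = 14.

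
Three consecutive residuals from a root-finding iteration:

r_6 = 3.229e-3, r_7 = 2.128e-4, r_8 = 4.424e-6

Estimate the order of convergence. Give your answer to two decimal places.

1.42

p ≈ ln(r_8/r_7) / ln(r_7/r_6)
  = ln(4.424e-6/2.128e-4) / ln(2.128e-4/3.229e-3)
  = ln(0.0207895) / ln(0.0659028)
  = -3.87331 / -2.71957 ≈ 1.42424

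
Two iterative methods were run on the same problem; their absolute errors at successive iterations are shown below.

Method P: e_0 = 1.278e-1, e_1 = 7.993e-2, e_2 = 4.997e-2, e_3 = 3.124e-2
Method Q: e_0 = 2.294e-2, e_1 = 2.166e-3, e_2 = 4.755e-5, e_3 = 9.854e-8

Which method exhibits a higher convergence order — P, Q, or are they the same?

Method P: p ≈ ln(3.124e-2/4.997e-2)/ln(4.997e-2/7.993e-2) ≈ 1.00.
Method Q: p ≈ ln(9.854e-8/4.755e-5)/ln(4.755e-5/2.166e-3) ≈ 1.62.
Method Q has the higher order (≈1.6 vs ≈1.0).

Q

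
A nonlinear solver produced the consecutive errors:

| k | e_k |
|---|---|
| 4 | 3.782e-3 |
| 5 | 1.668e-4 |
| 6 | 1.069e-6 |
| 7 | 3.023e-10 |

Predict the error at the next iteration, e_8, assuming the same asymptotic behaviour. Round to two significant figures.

5.5e-16

First estimate the order: p ≈ ln(e_7/e_6) / ln(e_6/e_5) = ln(3.023e-10/1.069e-6)/ln(1.069e-6/1.668e-4) = ln(0.000282788)/ln(0.00640887) ≈ 1.6180.
Then e_8 ≈ e_7·(e_7/e_6)^p = 3.023e-10·(0.000282788)^1.6180 = 3.023e-10·1.81328e-06 ≈ 5.482e-16.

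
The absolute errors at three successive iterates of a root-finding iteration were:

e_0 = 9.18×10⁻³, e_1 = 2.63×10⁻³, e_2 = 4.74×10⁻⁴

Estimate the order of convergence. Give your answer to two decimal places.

p ≈ ln(e_2/e_1) / ln(e_1/e_0)
  = ln(4.74×10⁻⁴/2.63×10⁻³) / ln(2.63×10⁻³/9.18×10⁻³)
  = ln(0.180228) / ln(0.286492)
  = -1.71353 / -1.25004 ≈ 1.37078

1.37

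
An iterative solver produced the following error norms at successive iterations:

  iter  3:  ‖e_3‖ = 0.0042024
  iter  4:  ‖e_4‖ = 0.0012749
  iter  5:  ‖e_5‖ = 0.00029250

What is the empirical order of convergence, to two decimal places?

p ≈ ln(‖e_5‖/‖e_4‖) / ln(‖e_4‖/‖e_3‖)
  = ln(0.00029250/0.0012749) / ln(0.0012749/0.0042024)
  = ln(0.22943) / ln(0.303374)
  = -1.47216 / -1.19279 ≈ 1.23422

1.23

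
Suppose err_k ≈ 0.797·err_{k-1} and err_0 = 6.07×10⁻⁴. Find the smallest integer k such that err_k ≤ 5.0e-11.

72

After k steps, err_k ≈ 6.07×10⁻⁴·0.797^k.
Need 0.797^k ≤ 5.0e-11/6.07×10⁻⁴ = 8.23723e-08.
k ≥ ln(8.23723e-08)/ln(0.797) = -16.3120/-0.22690 = 71.891.
Smallest integer k = 72.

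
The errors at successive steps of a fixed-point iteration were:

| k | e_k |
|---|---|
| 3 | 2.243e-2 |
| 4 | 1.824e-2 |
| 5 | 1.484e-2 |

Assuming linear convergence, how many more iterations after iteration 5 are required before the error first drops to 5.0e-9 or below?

Rate ρ ≈ e_5/e_4 = 1.484e-2/1.824e-2 = 0.8136.
After j more steps, e_{5+j} ≈ 1.484e-2·ρ^j; need ρ^j ≤ 5.0e-9/1.484e-2 = 3.36927e-07.
j ≥ ln(3.36927e-07)/ln(0.8136) = -14.9034/-0.20629 = 72.245.
So 73 more iterations are needed.

73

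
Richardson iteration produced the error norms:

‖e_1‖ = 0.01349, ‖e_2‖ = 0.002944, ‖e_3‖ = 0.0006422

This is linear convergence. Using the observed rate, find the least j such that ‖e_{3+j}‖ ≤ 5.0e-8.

Rate ρ ≈ ‖e_3‖/‖e_2‖ = 0.0006422/0.002944 = 0.2181.
After j more steps, ‖e_{3+j}‖ ≈ 0.0006422·ρ^j; need ρ^j ≤ 5.0e-8/0.0006422 = 7.78574e-05.
j ≥ ln(7.78574e-05)/ln(0.2181) = -9.4606/-1.52280 = 6.213.
So 7 more iterations are needed.

7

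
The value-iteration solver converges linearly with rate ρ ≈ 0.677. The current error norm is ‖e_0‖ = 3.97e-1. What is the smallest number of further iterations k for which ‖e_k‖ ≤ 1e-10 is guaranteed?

After k steps, ‖e_k‖ ≈ 3.97e-1·0.677^k.
Need 0.677^k ≤ 1e-10/3.97e-1 = 2.51889e-10.
k ≥ ln(2.51889e-10)/ln(0.677) = -22.1020/-0.39008 = 56.660.
Smallest integer k = 57.

57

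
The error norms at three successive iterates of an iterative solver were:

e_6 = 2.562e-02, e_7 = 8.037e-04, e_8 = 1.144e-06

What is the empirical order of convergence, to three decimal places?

p ≈ ln(e_8/e_7) / ln(e_7/e_6)
  = ln(1.144e-06/8.037e-04) / ln(8.037e-04/2.562e-02)
  = ln(0.00142342) / ln(0.03137)
  = -6.554693 / -3.461903 ≈ 1.893379

1.893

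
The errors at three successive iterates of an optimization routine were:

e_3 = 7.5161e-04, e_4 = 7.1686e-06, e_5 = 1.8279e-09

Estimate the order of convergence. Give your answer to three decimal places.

p ≈ ln(e_5/e_4) / ln(e_4/e_3)
  = ln(1.8279e-09/7.1686e-06) / ln(7.1686e-06/7.5161e-04)
  = ln(0.000254987) / ln(0.00953766)
  = -8.274298 / -4.652507 ≈ 1.778460

1.778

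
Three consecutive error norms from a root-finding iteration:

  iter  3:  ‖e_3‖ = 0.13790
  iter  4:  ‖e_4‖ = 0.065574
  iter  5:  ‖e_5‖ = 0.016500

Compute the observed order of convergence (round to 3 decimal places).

1.856

p ≈ ln(‖e_5‖/‖e_4‖) / ln(‖e_4‖/‖e_3‖)
  = ln(0.016500/0.065574) / ln(0.065574/0.13790)
  = ln(0.251624) / ln(0.475518)
  = -1.379819 / -0.743351 ≈ 1.856215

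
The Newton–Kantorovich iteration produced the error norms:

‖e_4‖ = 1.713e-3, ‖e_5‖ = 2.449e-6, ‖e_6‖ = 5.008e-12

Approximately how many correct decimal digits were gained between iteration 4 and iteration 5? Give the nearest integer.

3

Digits gained ≈ log₁₀(‖e_4‖/‖e_5‖) = log₁₀(1.713e-3/2.449e-6) = log₁₀(699.469) ≈ 2.845.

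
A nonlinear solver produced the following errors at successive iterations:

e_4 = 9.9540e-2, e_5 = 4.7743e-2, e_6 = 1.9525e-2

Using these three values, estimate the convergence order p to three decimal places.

1.217

p ≈ ln(e_6/e_5) / ln(e_5/e_4)
  = ln(1.9525e-2/4.7743e-2) / ln(4.7743e-2/9.9540e-2)
  = ln(0.40896) / ln(0.479636)
  = -0.894138 / -0.734728 ≈ 1.216965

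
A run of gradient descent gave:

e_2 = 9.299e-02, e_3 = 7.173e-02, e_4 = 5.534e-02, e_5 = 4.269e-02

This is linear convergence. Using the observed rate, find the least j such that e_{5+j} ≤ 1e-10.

Rate ρ ≈ e_5/e_4 = 4.269e-02/5.534e-02 = 0.7714.
After j more steps, e_{5+j} ≈ 4.269e-02·ρ^j; need ρ^j ≤ 1e-10/4.269e-02 = 2.34247e-09.
j ≥ ln(2.34247e-09)/ln(0.7714) = -19.8721/-0.25955 = 76.564.
So 77 more iterations are needed.

77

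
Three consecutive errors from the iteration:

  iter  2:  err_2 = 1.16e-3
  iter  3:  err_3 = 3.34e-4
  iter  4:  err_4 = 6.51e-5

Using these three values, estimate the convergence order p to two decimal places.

1.31

p ≈ ln(err_4/err_3) / ln(err_3/err_2)
  = ln(6.51e-5/3.34e-4) / ln(3.34e-4/1.16e-3)
  = ln(0.19491) / ln(0.287931)
  = -1.63522 / -1.24503 ≈ 1.31340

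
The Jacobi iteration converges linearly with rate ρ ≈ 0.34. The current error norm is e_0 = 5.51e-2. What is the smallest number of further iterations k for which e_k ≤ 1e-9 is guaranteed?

After k steps, e_k ≈ 5.51e-2·0.34^k.
Need 0.34^k ≤ 1e-9/5.51e-2 = 1.81488e-08.
k ≥ ln(1.81488e-08)/ln(0.34) = -17.8247/-1.07881 = 16.523.
Smallest integer k = 17.

17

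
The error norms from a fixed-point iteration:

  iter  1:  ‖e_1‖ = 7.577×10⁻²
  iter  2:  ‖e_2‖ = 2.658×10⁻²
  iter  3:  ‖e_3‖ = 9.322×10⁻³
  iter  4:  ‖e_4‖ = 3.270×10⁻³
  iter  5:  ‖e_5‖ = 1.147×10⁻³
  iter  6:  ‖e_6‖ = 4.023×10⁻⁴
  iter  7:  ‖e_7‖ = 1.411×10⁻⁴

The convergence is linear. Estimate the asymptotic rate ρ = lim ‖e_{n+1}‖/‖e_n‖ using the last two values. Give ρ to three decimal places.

ρ ≈ ‖e_7‖/‖e_6‖ = 1.411×10⁻⁴/4.023×10⁻⁴ = 0.35073

0.351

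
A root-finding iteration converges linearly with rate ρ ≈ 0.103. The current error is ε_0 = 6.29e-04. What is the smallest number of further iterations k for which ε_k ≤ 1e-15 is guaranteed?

After k steps, ε_k ≈ 6.29e-04·0.103^k.
Need 0.103^k ≤ 1e-15/6.29e-04 = 1.58983e-12.
k ≥ ln(1.58983e-12)/ln(0.103) = -27.1674/-2.27303 = 11.952.
Smallest integer k = 12.

12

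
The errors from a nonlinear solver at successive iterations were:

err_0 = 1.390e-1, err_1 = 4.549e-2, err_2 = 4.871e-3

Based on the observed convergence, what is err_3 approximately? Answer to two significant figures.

5.6e-5

First estimate the order: p ≈ ln(err_2/err_1) / ln(err_1/err_0) = ln(4.871e-3/4.549e-2)/ln(4.549e-2/1.390e-1) = ln(0.107078)/ln(0.327266) ≈ 2.0002.
Then err_3 ≈ err_2·(err_2/err_1)^p = 4.871e-3·(0.107078)^2.0002 = 4.871e-3·0.0114606 ≈ 5.582e-05.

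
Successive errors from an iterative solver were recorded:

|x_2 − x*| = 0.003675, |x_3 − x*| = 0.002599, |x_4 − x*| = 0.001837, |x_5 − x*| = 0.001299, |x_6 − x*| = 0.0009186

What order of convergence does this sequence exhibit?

1

Consecutive ratios: |x_6 − x*|/|x_5 − x*| = 0.0009186/0.001299 = 0.707159, |x_5 − x*|/|x_4 − x*| = 0.001299/0.001837 = 0.707131.
p ≈ ln(0.707159)/ln(0.707131) = -0.3465/-0.3465 ≈ 1.00.
So the convergence is linear (order 1).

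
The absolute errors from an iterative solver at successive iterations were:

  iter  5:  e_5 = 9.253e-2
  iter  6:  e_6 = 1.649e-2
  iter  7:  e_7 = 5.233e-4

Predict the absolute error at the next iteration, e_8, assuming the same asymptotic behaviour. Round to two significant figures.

First estimate the order: p ≈ ln(e_7/e_6) / ln(e_6/e_5) = ln(5.233e-4/1.649e-2)/ln(1.649e-2/9.253e-2) = ln(0.0317344)/ln(0.178212) ≈ 2.0005.
Then e_8 ≈ e_7·(e_7/e_6)^p = 5.233e-4·(0.0317344)^2.0005 = 5.233e-4·0.00100534 ≈ 5.261e-07.

5.3e-7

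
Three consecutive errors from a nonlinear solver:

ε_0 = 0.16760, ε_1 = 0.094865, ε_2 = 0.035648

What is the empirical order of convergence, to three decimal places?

p ≈ ln(ε_2/ε_1) / ln(ε_1/ε_0)
  = ln(0.035648/0.094865) / ln(0.094865/0.16760)
  = ln(0.375776) / ln(0.56602)
  = -0.978762 / -0.569126 ≈ 1.719763

1.720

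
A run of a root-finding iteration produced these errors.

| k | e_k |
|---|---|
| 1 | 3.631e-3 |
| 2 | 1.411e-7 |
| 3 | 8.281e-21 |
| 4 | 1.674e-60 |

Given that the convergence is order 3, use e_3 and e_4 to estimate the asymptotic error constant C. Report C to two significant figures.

C ≈ e_4 / e_3^3
  = 1.674e-60 / (8.281e-21)^3
  = 1.674e-60 / 5.67869e-61 ≈ 2.9479

2.9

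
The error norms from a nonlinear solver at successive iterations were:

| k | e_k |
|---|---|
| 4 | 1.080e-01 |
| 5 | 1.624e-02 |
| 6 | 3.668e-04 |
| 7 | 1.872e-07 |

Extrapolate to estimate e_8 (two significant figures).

First estimate the order: p ≈ ln(e_7/e_6) / ln(e_6/e_5) = ln(1.872e-07/3.668e-04)/ln(3.668e-04/1.624e-02) = ln(0.00051036)/ln(0.0225862) ≈ 1.9999.
Then e_8 ≈ e_7·(e_7/e_6)^p = 1.872e-07·(0.00051036)^1.9999 = 1.872e-07·2.60665e-07 ≈ 4.88e-14.

4.9e-14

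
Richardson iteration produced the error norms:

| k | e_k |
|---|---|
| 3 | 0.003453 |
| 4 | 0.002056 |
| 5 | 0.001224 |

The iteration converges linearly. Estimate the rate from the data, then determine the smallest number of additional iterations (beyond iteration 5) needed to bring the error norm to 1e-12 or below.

41

Rate ρ ≈ e_5/e_4 = 0.001224/0.002056 = 0.5953.
After j more steps, e_{5+j} ≈ 0.001224·ρ^j; need ρ^j ≤ 1e-12/0.001224 = 8.16993e-10.
j ≥ ln(8.16993e-10)/ln(0.5953) = -20.9254/-0.51869 = 40.343.
So 41 more iterations are needed.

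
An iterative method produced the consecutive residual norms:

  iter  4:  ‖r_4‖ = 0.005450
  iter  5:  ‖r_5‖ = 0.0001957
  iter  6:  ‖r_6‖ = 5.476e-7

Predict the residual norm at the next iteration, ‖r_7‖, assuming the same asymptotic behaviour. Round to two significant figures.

1.7e-11

First estimate the order: p ≈ ln(‖r_6‖/‖r_5‖) / ln(‖r_5‖/‖r_4‖) = ln(5.476e-7/0.0001957)/ln(0.0001957/0.005450) = ln(0.00279816)/ln(0.0359083) ≈ 1.7671.
Then ‖r_7‖ ≈ ‖r_6‖·(‖r_6‖/‖r_5‖)^p = 5.476e-7·(0.00279816)^1.7671 = 5.476e-7·3.07871e-05 ≈ 1.686e-11.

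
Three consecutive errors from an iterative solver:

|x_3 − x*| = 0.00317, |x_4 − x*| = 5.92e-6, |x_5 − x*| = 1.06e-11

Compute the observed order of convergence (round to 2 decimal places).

p ≈ ln(|x_5 − x*|/|x_4 − x*|) / ln(|x_4 − x*|/|x_3 − x*|)
  = ln(1.06e-11/5.92e-6) / ln(5.92e-6/0.00317)
  = ln(1.79054e-06) / ln(0.00186751)
  = -13.23299 / -6.28315 ≈ 2.10611

2.11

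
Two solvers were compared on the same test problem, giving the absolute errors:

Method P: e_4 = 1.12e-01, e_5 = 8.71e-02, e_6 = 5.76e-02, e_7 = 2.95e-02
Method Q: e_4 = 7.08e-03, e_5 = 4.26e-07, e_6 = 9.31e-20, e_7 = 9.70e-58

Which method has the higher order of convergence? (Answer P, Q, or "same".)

Q

Method P: p ≈ ln(2.95e-02/5.76e-02)/ln(5.76e-02/8.71e-02) ≈ 1.62.
Method Q: p ≈ ln(9.70e-58/9.31e-20)/ln(9.31e-20/4.26e-07) ≈ 3.00.
Method Q has the higher order (≈3.0 vs ≈1.6).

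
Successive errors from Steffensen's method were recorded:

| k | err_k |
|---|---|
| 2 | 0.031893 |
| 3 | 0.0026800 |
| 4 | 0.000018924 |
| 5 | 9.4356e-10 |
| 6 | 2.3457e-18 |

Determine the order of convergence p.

Consecutive ratios: err_6/err_5 = 2.3457e-18/9.4356e-10 = 2.48601e-09, err_5/err_4 = 9.4356e-10/0.000018924 = 4.98605e-05.
p ≈ ln(2.48601e-09)/ln(4.98605e-05) = -19.8126/-9.9063 ≈ 2.00.
So the convergence is quadratic (order 2).

2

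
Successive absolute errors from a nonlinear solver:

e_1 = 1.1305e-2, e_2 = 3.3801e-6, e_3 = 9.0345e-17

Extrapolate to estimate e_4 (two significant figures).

First estimate the order: p ≈ ln(e_3/e_2) / ln(e_2/e_1) = ln(9.0345e-17/3.3801e-6)/ln(3.3801e-6/1.1305e-2) = ln(2.67285e-11)/ln(0.000298992) ≈ 3.0000.
Then e_4 ≈ e_3·(e_3/e_2)^p = 9.0345e-17·(2.67285e-11)^3.0000 = 9.0345e-17·1.90952e-32 ≈ 1.725e-48.

1.7e-48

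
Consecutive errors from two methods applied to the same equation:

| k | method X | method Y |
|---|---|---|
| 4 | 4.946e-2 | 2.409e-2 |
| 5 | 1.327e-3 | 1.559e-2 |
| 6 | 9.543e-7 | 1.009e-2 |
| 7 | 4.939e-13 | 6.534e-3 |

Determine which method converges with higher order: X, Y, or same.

Method X: p ≈ ln(4.939e-13/9.543e-7)/ln(9.543e-7/1.327e-3) ≈ 2.00.
Method Y: p ≈ ln(6.534e-3/1.009e-2)/ln(1.009e-2/1.559e-2) ≈ 1.00.
Method X has the higher order (≈2.0 vs ≈1.0).

X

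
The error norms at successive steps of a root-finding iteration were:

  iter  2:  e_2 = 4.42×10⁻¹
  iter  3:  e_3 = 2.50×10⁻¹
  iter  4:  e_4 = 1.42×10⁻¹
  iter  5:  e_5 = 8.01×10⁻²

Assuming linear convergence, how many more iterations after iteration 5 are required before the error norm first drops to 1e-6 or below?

20

Rate ρ ≈ e_5/e_4 = 8.01×10⁻²/1.42×10⁻¹ = 0.5641.
After j more steps, e_{5+j} ≈ 8.01×10⁻²·ρ^j; need ρ^j ≤ 1e-6/8.01×10⁻² = 1.24844e-05.
j ≥ ln(1.24844e-05)/ln(0.5641) = -11.2910/-0.57252 = 19.722.
So 20 more iterations are needed.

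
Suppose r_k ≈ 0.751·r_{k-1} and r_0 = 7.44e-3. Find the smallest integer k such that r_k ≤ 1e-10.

After k steps, r_k ≈ 7.44e-3·0.751^k.
Need 0.751^k ≤ 1e-10/7.44e-3 = 1.34409e-08.
k ≥ ln(1.34409e-08)/ln(0.751) = -18.1250/-0.28635 = 63.297.
Smallest integer k = 64.

64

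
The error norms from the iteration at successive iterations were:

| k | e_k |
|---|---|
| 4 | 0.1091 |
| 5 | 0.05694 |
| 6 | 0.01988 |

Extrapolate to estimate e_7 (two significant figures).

3.6e-3

First estimate the order: p ≈ ln(e_6/e_5) / ln(e_5/e_4) = ln(0.01988/0.05694)/ln(0.05694/0.1091) = ln(0.349139)/ln(0.521907) ≈ 1.6182.
Then e_7 ≈ e_6·(e_6/e_5)^p = 0.01988·(0.349139)^1.6182 = 0.01988·0.182171 ≈ 0.003622.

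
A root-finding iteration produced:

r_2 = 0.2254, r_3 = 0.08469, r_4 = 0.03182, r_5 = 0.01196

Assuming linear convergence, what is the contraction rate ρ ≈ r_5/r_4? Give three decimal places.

0.376

ρ ≈ r_5/r_4 = 0.01196/0.03182 = 0.37586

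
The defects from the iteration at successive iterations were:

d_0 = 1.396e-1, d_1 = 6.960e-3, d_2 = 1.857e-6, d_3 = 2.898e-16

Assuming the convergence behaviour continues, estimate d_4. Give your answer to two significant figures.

3.6e-43

First estimate the order: p ≈ ln(d_3/d_2) / ln(d_2/d_1) = ln(2.898e-16/1.857e-6)/ln(1.857e-6/6.960e-3) = ln(1.56058e-10)/ln(0.00026681) ≈ 2.7441.
Then d_4 ≈ d_3·(d_3/d_2)^p = 2.898e-16·(1.56058e-10)^2.7441 = 2.898e-16·1.22856e-27 ≈ 3.56e-43.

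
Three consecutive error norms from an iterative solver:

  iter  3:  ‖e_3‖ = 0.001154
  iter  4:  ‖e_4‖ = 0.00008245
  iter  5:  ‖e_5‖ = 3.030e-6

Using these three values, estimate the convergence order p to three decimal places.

1.252

p ≈ ln(‖e_5‖/‖e_4‖) / ln(‖e_4‖/‖e_3‖)
  = ln(3.030e-6/0.00008245) / ln(0.00008245/0.001154)
  = ln(0.0367495) / ln(0.0714471)
  = -3.303631 / -2.638798 ≈ 1.251945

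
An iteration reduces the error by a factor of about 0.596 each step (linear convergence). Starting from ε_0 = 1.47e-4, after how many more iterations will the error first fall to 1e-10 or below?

28

After k steps, ε_k ≈ 1.47e-4·0.596^k.
Need 0.596^k ≤ 1e-10/1.47e-4 = 6.80272e-07.
k ≥ ln(6.80272e-07)/ln(0.596) = -14.2008/-0.51751 = 27.441.
Smallest integer k = 28.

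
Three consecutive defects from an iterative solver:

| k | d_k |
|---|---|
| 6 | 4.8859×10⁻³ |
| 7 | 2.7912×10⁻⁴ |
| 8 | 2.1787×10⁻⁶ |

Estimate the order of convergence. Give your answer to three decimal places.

p ≈ ln(d_8/d_7) / ln(d_7/d_6)
  = ln(2.1787×10⁻⁶/2.7912×10⁻⁴) / ln(2.7912×10⁻⁴/4.8859×10⁻³)
  = ln(0.0078056) / ln(0.0571277)
  = -4.852914 / -2.862466 ≈ 1.695361

1.695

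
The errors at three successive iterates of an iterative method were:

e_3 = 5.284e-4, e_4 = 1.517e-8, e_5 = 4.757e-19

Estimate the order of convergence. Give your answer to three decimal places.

2.313

p ≈ ln(e_5/e_4) / ln(e_4/e_3)
  = ln(4.757e-19/1.517e-8) / ln(1.517e-8/5.284e-4)
  = ln(3.13579e-11) / ln(2.87093e-05)
  = -24.185555 / -10.458289 ≈ 2.312573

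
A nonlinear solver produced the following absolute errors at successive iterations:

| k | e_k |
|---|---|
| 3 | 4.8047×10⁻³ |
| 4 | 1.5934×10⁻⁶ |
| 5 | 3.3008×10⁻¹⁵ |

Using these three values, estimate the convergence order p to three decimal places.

p ≈ ln(e_5/e_4) / ln(e_4/e_3)
  = ln(3.3008×10⁻¹⁵/1.5934×10⁻⁶) / ln(1.5934×10⁻⁶/4.8047×10⁻³)
  = ln(2.07155e-09) / ln(0.000331634)
  = -19.994969 / -8.011479 ≈ 2.495790

2.496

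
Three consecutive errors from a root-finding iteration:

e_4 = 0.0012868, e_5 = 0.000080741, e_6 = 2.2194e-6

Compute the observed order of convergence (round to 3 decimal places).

1.298

p ≈ ln(e_6/e_5) / ln(e_5/e_4)
  = ln(2.2194e-6/0.000080741) / ln(0.000080741/0.0012868)
  = ln(0.0274879) / ln(0.0627456)
  = -3.594009 / -2.768667 ≈ 1.298101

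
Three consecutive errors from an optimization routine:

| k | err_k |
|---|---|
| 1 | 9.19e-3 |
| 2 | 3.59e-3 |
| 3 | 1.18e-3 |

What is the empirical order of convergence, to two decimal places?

1.18

p ≈ ln(err_3/err_2) / ln(err_2/err_1)
  = ln(1.18e-3/3.59e-3) / ln(3.59e-3/9.19e-3)
  = ln(0.328691) / ln(0.390642)
  = -1.11264 / -0.93996 ≈ 1.18371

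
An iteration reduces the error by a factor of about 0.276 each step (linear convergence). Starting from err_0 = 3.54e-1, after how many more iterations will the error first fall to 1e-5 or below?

9

After k steps, err_k ≈ 3.54e-1·0.276^k.
Need 0.276^k ≤ 1e-5/3.54e-1 = 2.82486e-05.
k ≥ ln(2.82486e-05)/ln(0.276) = -10.4745/-1.28735 = 8.136.
Smallest integer k = 9.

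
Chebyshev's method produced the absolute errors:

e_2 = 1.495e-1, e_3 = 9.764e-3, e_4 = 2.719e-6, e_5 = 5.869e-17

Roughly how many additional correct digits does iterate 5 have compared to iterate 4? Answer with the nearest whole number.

Digits gained ≈ log₁₀(e_4/e_5) = log₁₀(2.719e-6/5.869e-17) = log₁₀(4.63282e+10) ≈ 10.666.

11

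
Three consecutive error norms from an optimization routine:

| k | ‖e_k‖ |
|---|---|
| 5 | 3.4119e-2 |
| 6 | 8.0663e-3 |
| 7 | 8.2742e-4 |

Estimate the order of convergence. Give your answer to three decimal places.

p ≈ ln(‖e_7‖/‖e_6‖) / ln(‖e_6‖/‖e_5‖)
  = ln(8.2742e-4/8.0663e-3) / ln(8.0663e-3/3.4119e-2)
  = ln(0.102577) / ln(0.236417)
  = -2.277142 / -1.442158 ≈ 1.578982

1.579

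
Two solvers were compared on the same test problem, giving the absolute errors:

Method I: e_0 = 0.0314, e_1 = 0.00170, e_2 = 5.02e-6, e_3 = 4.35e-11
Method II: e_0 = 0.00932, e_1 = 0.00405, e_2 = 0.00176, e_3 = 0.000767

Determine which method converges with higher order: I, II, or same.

I

Method I: p ≈ ln(4.35e-11/5.02e-6)/ln(5.02e-6/0.00170) ≈ 2.00.
Method II: p ≈ ln(0.000767/0.00176)/ln(0.00176/0.00405) ≈ 1.00.
Method I has the higher order (≈2.0 vs ≈1.0).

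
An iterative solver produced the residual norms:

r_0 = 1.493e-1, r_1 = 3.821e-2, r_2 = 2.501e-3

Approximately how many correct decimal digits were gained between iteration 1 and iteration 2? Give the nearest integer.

Digits gained ≈ log₁₀(r_1/r_2) = log₁₀(3.821e-2/2.501e-3) = log₁₀(15.2779) ≈ 1.184.

1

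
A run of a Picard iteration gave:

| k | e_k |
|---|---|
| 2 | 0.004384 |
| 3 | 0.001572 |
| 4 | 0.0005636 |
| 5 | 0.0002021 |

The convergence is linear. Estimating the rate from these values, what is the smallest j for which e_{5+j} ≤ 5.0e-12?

Rate ρ ≈ e_5/e_4 = 0.0002021/0.0005636 = 0.3586.
After j more steps, e_{5+j} ≈ 0.0002021·ρ^j; need ρ^j ≤ 5.0e-12/0.0002021 = 2.47402e-08.
j ≥ ln(2.47402e-08)/ln(0.3586) = -17.5148/-1.02555 = 17.078.
So 18 more iterations are needed.

18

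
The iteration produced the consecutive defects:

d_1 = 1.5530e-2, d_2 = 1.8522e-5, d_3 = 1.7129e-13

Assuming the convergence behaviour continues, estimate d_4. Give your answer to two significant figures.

First estimate the order: p ≈ ln(d_3/d_2) / ln(d_2/d_1) = ln(1.7129e-13/1.8522e-5)/ln(1.8522e-5/1.5530e-2) = ln(9.24792e-09)/ln(0.00119266) ≈ 2.7481.
Then d_4 ≈ d_3·(d_3/d_2)^p = 1.7129e-13·(9.24792e-09)^2.7481 = 1.7129e-13·8.35383e-23 ≈ 1.431e-35.

1.4e-35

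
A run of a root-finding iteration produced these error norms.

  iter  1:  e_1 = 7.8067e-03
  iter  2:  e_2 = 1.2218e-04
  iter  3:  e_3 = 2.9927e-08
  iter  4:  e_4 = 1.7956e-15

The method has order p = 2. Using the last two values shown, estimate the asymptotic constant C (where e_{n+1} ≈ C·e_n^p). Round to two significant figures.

C ≈ e_4 / e_3^2
  = 1.7956e-15 / (2.9927e-08)^2
  = 1.7956e-15 / 8.95625e-16 ≈ 2.0049

2.0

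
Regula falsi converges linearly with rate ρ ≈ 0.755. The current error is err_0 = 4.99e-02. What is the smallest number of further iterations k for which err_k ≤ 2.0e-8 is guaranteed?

After k steps, err_k ≈ 4.99e-02·0.755^k.
Need 0.755^k ≤ 2.0e-8/4.99e-02 = 4.00802e-07.
k ≥ ln(4.00802e-07)/ln(0.755) = -14.7298/-0.28104 = 52.412.
Smallest integer k = 53.

53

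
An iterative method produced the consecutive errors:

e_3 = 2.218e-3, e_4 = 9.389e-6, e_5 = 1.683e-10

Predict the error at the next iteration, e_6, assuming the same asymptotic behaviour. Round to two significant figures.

5.4e-20

First estimate the order: p ≈ ln(e_5/e_4) / ln(e_4/e_3) = ln(1.683e-10/9.389e-6)/ln(9.389e-6/2.218e-3) = ln(1.79252e-05)/ln(0.00423309) ≈ 1.9999.
Then e_6 ≈ e_5·(e_5/e_4)^p = 1.683e-10·(1.79252e-05)^1.9999 = 1.683e-10·3.21664e-10 ≈ 5.414e-20.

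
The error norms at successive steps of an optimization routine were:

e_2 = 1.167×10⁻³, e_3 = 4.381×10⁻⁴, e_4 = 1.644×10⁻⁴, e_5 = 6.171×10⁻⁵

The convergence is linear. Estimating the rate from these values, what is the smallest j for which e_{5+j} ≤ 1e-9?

12

Rate ρ ≈ e_5/e_4 = 6.171×10⁻⁵/1.644×10⁻⁴ = 0.3754.
After j more steps, e_{5+j} ≈ 6.171×10⁻⁵·ρ^j; need ρ^j ≤ 1e-9/6.171×10⁻⁵ = 1.62048e-05.
j ≥ ln(1.62048e-05)/ln(0.3754) = -11.0302/-0.97976 = 11.258.
So 12 more iterations are needed.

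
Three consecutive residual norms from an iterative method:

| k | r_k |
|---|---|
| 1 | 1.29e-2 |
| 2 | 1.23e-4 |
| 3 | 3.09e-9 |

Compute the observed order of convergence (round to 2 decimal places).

p ≈ ln(r_3/r_2) / ln(r_2/r_1)
  = ln(3.09e-9/1.23e-4) / ln(1.23e-4/1.29e-2)
  = ln(2.5122e-05) / ln(0.00953488)
  = -10.59177 / -4.65280 ≈ 2.27643

2.28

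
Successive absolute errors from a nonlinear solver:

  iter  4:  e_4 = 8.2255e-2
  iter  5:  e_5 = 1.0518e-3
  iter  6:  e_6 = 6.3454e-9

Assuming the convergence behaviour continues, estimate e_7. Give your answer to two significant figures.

2.6e-23

First estimate the order: p ≈ ln(e_6/e_5) / ln(e_5/e_4) = ln(6.3454e-9/1.0518e-3)/ln(1.0518e-3/8.2255e-2) = ln(6.0329e-06)/ln(0.0127871) ≈ 2.7569.
Then e_7 ≈ e_6·(e_6/e_5)^p = 6.3454e-9·(6.0329e-06)^2.7569 = 6.3454e-9·4.07786e-15 ≈ 2.588e-23.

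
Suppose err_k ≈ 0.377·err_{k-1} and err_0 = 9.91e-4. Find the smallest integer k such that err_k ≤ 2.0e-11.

After k steps, err_k ≈ 9.91e-4·0.377^k.
Need 0.377^k ≤ 2.0e-11/9.91e-4 = 2.01816e-08.
k ≥ ln(2.01816e-08)/ln(0.377) = -17.7185/-0.97551 = 18.163.
Smallest integer k = 19.

19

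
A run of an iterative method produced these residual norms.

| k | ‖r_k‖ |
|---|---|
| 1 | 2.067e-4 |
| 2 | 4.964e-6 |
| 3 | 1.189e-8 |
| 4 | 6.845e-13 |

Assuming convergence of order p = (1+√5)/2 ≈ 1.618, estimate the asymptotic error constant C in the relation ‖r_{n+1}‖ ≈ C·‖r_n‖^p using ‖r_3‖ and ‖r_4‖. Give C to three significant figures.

C ≈ ‖r_4‖ / ‖r_3‖^1.618
  = 6.845e-13 / (1.189e-8)^1.618
  = 6.845e-13 / 1.50537e-13 ≈ 4.547

4.55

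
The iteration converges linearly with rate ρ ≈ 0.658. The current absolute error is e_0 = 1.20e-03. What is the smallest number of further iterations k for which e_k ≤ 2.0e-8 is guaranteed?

27

After k steps, e_k ≈ 1.20e-03·0.658^k.
Need 0.658^k ≤ 2.0e-8/1.20e-03 = 1.66667e-05.
k ≥ ln(1.66667e-05)/ln(0.658) = -11.0021/-0.41855 = 26.286.
Smallest integer k = 27.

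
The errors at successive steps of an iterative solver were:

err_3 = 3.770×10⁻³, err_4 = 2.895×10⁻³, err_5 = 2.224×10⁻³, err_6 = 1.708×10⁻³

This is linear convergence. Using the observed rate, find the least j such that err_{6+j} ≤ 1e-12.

Rate ρ ≈ err_6/err_5 = 1.708×10⁻³/2.224×10⁻³ = 0.7680.
After j more steps, err_{6+j} ≈ 1.708×10⁻³·ρ^j; need ρ^j ≤ 1e-12/1.708×10⁻³ = 5.8548e-10.
j ≥ ln(5.8548e-10)/ln(0.7680) = -21.2586/-0.26397 = 80.534.
So 81 more iterations are needed.

81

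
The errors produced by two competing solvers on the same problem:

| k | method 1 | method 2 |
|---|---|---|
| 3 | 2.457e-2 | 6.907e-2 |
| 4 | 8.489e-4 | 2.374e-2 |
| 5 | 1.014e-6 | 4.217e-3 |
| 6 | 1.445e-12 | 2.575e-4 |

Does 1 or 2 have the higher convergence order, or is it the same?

1

Method 1: p ≈ ln(1.445e-12/1.014e-6)/ln(1.014e-6/8.489e-4) ≈ 2.00.
Method 2: p ≈ ln(2.575e-4/4.217e-3)/ln(4.217e-3/2.374e-2) ≈ 1.62.
Method 1 has the higher order (≈2.0 vs ≈1.6).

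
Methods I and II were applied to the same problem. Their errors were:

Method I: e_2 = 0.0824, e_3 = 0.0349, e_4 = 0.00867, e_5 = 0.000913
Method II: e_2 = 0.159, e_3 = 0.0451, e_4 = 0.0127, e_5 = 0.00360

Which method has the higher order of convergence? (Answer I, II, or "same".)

I

Method I: p ≈ ln(0.000913/0.00867)/ln(0.00867/0.0349) ≈ 1.62.
Method II: p ≈ ln(0.00360/0.0127)/ln(0.0127/0.0451) ≈ 0.99.
Method I has the higher order (≈1.6 vs ≈1.0).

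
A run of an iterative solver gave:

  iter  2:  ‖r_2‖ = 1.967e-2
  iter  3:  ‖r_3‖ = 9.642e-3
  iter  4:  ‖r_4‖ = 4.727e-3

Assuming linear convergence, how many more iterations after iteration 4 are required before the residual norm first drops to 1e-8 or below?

19

Rate ρ ≈ ‖r_4‖/‖r_3‖ = 4.727e-3/9.642e-3 = 0.4903.
After j more steps, ‖r_{4+j}‖ ≈ 4.727e-3·ρ^j; need ρ^j ≤ 1e-8/4.727e-3 = 2.11551e-06.
j ≥ ln(2.11551e-06)/ln(0.4903) = -13.0662/-0.71274 = 18.332.
So 19 more iterations are needed.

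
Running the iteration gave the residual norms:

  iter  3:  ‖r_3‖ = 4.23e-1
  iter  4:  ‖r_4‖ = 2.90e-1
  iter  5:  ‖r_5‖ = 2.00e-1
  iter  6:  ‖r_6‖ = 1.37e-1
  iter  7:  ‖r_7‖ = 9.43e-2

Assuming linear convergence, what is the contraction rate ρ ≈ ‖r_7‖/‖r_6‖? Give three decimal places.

ρ ≈ ‖r_7‖/‖r_6‖ = 9.43e-2/1.37e-1 = 0.68832

0.688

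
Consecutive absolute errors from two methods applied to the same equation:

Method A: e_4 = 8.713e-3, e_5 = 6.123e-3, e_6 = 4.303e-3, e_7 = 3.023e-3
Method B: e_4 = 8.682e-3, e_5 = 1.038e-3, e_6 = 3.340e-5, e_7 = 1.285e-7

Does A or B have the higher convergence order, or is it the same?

Method A: p ≈ ln(3.023e-3/4.303e-3)/ln(4.303e-3/6.123e-3) ≈ 1.00.
Method B: p ≈ ln(1.285e-7/3.340e-5)/ln(3.340e-5/1.038e-3) ≈ 1.62.
Method B has the higher order (≈1.6 vs ≈1.0).

B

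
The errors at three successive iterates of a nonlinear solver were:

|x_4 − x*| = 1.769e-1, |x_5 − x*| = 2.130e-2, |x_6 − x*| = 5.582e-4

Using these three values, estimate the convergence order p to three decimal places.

1.720

p ≈ ln(|x_6 − x*|/|x_5 − x*|) / ln(|x_5 − x*|/|x_4 − x*|)
  = ln(5.582e-4/2.130e-2) / ln(2.130e-2/1.769e-1)
  = ln(0.0262066) / ln(0.120407)
  = -3.641744 / -2.116878 ≈ 1.720337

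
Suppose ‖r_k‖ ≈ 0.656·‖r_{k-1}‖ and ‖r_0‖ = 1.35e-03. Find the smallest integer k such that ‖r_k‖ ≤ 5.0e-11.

41

After k steps, ‖r_k‖ ≈ 1.35e-03·0.656^k.
Need 0.656^k ≤ 5.0e-11/1.35e-03 = 3.7037e-08.
k ≥ ln(3.7037e-08)/ln(0.656) = -17.1113/-0.42159 = 40.588.
Smallest integer k = 41.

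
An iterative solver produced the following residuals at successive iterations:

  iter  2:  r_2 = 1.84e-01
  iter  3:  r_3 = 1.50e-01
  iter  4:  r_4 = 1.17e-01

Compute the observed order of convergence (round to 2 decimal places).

1.22

p ≈ ln(r_4/r_3) / ln(r_3/r_2)
  = ln(1.17e-01/1.50e-01) / ln(1.50e-01/1.84e-01)
  = ln(0.78) / ln(0.815217)
  = -0.24846 / -0.20430 ≈ 1.21615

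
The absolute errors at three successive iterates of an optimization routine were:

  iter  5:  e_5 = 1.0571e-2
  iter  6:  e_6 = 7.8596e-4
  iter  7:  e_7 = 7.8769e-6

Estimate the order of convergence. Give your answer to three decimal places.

1.771

p ≈ ln(e_7/e_6) / ln(e_6/e_5)
  = ln(7.8769e-6/7.8596e-4) / ln(7.8596e-4/1.0571e-2)
  = ln(0.010022) / ln(0.0743506)
  = -4.602973 / -2.598964 ≈ 1.771080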